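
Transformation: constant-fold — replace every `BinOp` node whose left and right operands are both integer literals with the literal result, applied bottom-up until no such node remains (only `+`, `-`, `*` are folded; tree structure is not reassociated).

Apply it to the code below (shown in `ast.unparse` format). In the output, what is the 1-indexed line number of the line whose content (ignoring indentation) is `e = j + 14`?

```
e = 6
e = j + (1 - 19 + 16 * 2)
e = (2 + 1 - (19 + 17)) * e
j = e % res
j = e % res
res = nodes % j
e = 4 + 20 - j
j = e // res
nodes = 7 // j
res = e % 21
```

Transformed code:
e = 6
e = j + 14
e = -33 * e
j = e % res
j = e % res
res = nodes % j
e = 24 - j
j = e // res
nodes = 7 // j
res = e % 21

2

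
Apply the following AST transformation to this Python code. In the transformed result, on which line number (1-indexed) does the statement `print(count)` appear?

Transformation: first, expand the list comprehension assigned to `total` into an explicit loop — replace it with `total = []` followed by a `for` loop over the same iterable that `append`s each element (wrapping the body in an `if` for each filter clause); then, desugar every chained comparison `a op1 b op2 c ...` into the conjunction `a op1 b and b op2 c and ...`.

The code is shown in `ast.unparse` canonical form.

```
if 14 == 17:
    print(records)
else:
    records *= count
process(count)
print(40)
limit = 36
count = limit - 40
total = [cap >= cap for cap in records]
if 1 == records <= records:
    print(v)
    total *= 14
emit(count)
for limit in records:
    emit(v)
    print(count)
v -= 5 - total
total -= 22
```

Transformed code:
if 14 == 17:
    print(records)
else:
    records *= count
process(count)
print(40)
limit = 36
count = limit - 40
total = []
for cap in records:
    total.append(cap >= cap)
if 1 == records and records <= records:
    print(v)
    total *= 14
emit(count)
for limit in records:
    emit(v)
    print(count)
v -= 5 - total
total -= 22

18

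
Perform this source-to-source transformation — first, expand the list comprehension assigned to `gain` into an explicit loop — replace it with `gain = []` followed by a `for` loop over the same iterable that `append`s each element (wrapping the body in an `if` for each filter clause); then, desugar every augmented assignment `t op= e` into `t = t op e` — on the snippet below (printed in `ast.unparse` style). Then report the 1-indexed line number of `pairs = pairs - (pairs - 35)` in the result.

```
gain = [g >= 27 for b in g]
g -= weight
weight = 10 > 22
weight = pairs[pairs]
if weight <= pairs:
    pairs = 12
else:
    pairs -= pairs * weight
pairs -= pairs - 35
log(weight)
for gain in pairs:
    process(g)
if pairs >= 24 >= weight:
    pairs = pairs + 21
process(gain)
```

11

Transformed code:
gain = []
for b in g:
    gain.append(g >= 27)
g = g - weight
weight = 10 > 22
weight = pairs[pairs]
if weight <= pairs:
    pairs = 12
else:
    pairs = pairs - pairs * weight
pairs = pairs - (pairs - 35)
log(weight)
for gain in pairs:
    process(g)
if pairs >= 24 >= weight:
    pairs = pairs + 21
process(gain)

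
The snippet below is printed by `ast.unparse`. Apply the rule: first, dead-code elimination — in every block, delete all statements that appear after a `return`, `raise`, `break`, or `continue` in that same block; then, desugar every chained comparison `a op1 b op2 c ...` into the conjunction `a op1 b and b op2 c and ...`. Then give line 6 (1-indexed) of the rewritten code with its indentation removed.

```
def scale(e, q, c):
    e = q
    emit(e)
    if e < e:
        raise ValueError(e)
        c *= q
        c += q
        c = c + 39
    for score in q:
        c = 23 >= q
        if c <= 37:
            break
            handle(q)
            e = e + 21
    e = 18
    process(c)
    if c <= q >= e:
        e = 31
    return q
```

Transformed code:
def scale(e, q, c):
    e = q
    emit(e)
    if e < e:
        raise ValueError(e)
    for score in q:
        c = 23 >= q
        if c <= 37:
            break
    e = 18
    process(c)
    if c <= q and q >= e:
        e = 31
    return q

for score in q:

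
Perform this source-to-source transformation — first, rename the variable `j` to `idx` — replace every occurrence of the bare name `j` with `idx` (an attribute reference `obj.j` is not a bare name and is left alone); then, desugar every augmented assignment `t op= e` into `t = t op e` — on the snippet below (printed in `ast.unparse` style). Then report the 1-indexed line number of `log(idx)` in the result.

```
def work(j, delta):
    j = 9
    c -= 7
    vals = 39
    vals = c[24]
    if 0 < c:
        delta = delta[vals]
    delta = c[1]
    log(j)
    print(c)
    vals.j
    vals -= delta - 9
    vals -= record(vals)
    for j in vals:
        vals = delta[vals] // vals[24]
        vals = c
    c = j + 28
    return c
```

Transformed code:
def work(idx, delta):
    idx = 9
    c = c - 7
    vals = 39
    vals = c[24]
    if 0 < c:
        delta = delta[vals]
    delta = c[1]
    log(idx)
    print(c)
    vals.j
    vals = vals - (delta - 9)
    vals = vals - record(vals)
    for idx in vals:
        vals = delta[vals] // vals[24]
        vals = c
    c = idx + 28
    return c

9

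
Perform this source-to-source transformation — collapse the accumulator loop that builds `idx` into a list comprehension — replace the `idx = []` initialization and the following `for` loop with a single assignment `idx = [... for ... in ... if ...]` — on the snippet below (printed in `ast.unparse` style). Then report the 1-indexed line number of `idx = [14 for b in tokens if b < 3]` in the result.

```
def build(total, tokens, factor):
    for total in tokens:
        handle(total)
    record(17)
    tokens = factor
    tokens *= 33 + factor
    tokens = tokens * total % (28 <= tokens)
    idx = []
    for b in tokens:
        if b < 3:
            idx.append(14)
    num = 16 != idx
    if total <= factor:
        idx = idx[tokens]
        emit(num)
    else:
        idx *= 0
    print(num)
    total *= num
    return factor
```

8

Transformed code:
def build(total, tokens, factor):
    for total in tokens:
        handle(total)
    record(17)
    tokens = factor
    tokens *= 33 + factor
    tokens = tokens * total % (28 <= tokens)
    idx = [14 for b in tokens if b < 3]
    num = 16 != idx
    if total <= factor:
        idx = idx[tokens]
        emit(num)
    else:
        idx *= 0
    print(num)
    total *= num
    return factor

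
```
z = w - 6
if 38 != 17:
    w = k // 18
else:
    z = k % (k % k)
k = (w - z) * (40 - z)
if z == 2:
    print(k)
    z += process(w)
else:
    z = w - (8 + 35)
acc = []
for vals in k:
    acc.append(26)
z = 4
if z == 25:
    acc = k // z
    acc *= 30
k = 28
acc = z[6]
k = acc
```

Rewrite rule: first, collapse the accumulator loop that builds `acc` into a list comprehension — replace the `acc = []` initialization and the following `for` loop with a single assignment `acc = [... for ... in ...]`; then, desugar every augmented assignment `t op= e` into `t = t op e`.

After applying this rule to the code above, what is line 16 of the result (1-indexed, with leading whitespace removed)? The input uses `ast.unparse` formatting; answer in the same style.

Transformed code:
z = w - 6
if 38 != 17:
    w = k // 18
else:
    z = k % (k % k)
k = (w - z) * (40 - z)
if z == 2:
    print(k)
    z = z + process(w)
else:
    z = w - (8 + 35)
acc = [26 for vals in k]
z = 4
if z == 25:
    acc = k // z
    acc = acc * 30
k = 28
acc = z[6]
k = acc

acc = acc * 30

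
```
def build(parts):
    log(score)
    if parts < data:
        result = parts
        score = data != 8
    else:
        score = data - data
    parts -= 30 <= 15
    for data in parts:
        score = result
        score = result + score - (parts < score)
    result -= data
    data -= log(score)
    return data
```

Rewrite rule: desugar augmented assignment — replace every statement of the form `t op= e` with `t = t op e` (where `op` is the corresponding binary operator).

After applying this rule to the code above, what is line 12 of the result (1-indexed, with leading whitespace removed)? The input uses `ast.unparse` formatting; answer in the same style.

result = result - data

Transformed code:
def build(parts):
    log(score)
    if parts < data:
        result = parts
        score = data != 8
    else:
        score = data - data
    parts = parts - (30 <= 15)
    for data in parts:
        score = result
        score = result + score - (parts < score)
    result = result - data
    data = data - log(score)
    return data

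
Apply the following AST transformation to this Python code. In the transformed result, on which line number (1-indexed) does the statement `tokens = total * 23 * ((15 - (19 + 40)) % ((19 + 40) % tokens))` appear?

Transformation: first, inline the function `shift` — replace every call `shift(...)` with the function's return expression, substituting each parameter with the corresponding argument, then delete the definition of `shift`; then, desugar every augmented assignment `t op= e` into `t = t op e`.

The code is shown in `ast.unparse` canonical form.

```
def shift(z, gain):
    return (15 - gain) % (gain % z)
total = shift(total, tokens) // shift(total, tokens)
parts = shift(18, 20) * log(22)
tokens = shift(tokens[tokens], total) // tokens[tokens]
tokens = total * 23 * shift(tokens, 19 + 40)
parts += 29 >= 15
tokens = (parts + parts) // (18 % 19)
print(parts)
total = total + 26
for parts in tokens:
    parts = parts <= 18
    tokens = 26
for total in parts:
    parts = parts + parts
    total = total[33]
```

4

Transformed code:
total = (15 - tokens) % (tokens % total) // ((15 - tokens) % (tokens % total))
parts = (15 - 20) % (20 % 18) * log(22)
tokens = (15 - total) % (total % tokens[tokens]) // tokens[tokens]
tokens = total * 23 * ((15 - (19 + 40)) % ((19 + 40) % tokens))
parts = parts + (29 >= 15)
tokens = (parts + parts) // (18 % 19)
print(parts)
total = total + 26
for parts in tokens:
    parts = parts <= 18
    tokens = 26
for total in parts:
    parts = parts + parts
    total = total[33]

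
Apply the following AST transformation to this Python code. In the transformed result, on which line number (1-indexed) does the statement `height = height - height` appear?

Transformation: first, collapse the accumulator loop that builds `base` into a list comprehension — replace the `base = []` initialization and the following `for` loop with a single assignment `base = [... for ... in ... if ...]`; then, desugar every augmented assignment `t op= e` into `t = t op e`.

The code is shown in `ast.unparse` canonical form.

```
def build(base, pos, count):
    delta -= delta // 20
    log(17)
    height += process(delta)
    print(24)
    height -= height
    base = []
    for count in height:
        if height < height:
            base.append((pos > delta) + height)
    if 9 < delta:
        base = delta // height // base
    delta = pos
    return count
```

Transformed code:
def build(base, pos, count):
    delta = delta - delta // 20
    log(17)
    height = height + process(delta)
    print(24)
    height = height - height
    base = [(pos > delta) + height for count in height if height < height]
    if 9 < delta:
        base = delta // height // base
    delta = pos
    return count

6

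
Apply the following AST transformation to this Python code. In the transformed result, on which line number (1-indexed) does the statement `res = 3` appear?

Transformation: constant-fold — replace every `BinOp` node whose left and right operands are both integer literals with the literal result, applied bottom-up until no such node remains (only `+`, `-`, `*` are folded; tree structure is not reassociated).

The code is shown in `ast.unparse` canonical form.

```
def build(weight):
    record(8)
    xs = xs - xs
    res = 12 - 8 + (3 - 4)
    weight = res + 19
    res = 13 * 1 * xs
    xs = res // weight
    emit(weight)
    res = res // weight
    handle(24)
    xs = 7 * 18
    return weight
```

Transformed code:
def build(weight):
    record(8)
    xs = xs - xs
    res = 3
    weight = res + 19
    res = 13 * xs
    xs = res // weight
    emit(weight)
    res = res // weight
    handle(24)
    xs = 126
    return weight

4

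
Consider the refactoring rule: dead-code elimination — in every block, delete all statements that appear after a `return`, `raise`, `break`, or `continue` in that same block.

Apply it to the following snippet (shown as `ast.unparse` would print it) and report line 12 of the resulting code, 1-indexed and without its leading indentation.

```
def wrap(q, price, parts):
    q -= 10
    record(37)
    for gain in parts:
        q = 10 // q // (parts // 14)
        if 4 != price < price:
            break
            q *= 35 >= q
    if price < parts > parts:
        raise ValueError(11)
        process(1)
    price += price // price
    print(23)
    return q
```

Transformed code:
def wrap(q, price, parts):
    q -= 10
    record(37)
    for gain in parts:
        q = 10 // q // (parts // 14)
        if 4 != price < price:
            break
    if price < parts > parts:
        raise ValueError(11)
    price += price // price
    print(23)
    return q

return q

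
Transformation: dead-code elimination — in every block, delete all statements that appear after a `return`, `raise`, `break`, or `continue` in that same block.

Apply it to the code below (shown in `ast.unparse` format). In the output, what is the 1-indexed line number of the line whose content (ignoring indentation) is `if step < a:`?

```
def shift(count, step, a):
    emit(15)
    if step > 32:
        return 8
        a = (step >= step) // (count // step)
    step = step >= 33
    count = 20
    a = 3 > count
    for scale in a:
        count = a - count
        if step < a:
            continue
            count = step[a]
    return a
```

10

Transformed code:
def shift(count, step, a):
    emit(15)
    if step > 32:
        return 8
    step = step >= 33
    count = 20
    a = 3 > count
    for scale in a:
        count = a - count
        if step < a:
            continue
    return a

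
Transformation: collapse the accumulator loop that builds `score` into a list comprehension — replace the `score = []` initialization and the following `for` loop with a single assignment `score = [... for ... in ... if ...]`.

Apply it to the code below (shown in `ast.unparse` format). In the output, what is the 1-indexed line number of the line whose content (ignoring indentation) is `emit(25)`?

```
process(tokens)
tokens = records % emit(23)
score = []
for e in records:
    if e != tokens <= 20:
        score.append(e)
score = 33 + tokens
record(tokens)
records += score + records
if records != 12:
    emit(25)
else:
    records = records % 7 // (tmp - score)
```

8

Transformed code:
process(tokens)
tokens = records % emit(23)
score = [e for e in records if e != tokens <= 20]
score = 33 + tokens
record(tokens)
records += score + records
if records != 12:
    emit(25)
else:
    records = records % 7 // (tmp - score)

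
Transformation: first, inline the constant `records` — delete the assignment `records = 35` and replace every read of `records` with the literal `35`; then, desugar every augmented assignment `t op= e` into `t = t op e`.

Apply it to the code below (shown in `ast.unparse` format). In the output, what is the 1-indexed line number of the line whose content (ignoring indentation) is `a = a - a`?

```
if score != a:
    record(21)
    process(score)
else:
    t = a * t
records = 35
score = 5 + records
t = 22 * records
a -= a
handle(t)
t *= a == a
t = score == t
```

8

Transformed code:
if score != a:
    record(21)
    process(score)
else:
    t = a * t
score = 5 + 35
t = 22 * 35
a = a - a
handle(t)
t = t * (a == a)
t = score == t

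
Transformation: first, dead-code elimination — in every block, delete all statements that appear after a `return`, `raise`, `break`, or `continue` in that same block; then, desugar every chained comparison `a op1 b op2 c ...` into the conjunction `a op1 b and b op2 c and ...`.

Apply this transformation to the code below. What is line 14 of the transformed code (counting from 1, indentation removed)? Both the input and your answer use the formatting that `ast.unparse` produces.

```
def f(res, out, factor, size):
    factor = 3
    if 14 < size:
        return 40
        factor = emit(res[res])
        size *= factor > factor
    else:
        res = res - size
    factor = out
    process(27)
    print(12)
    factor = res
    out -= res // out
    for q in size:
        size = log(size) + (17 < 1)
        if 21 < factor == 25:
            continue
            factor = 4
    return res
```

if 21 < factor and factor == 25:

Transformed code:
def f(res, out, factor, size):
    factor = 3
    if 14 < size:
        return 40
    else:
        res = res - size
    factor = out
    process(27)
    print(12)
    factor = res
    out -= res // out
    for q in size:
        size = log(size) + (17 < 1)
        if 21 < factor and factor == 25:
            continue
    return res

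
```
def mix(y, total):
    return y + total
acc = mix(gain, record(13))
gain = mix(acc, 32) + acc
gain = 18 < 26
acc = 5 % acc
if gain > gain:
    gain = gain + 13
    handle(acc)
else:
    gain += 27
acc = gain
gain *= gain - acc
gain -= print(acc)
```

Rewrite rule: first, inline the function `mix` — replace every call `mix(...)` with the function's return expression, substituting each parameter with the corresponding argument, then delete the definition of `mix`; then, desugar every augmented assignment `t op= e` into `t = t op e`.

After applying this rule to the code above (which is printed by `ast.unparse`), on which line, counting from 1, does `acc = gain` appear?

Transformed code:
acc = gain + record(13)
gain = acc + 32 + acc
gain = 18 < 26
acc = 5 % acc
if gain > gain:
    gain = gain + 13
    handle(acc)
else:
    gain = gain + 27
acc = gain
gain = gain * (gain - acc)
gain = gain - print(acc)

10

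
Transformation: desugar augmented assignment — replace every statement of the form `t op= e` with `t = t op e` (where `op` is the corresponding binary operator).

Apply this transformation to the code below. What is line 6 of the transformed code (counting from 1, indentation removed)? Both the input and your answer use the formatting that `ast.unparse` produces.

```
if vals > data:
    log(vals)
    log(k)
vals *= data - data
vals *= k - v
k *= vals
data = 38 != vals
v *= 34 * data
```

k = k * vals

Transformed code:
if vals > data:
    log(vals)
    log(k)
vals = vals * (data - data)
vals = vals * (k - v)
k = k * vals
data = 38 != vals
v = v * (34 * data)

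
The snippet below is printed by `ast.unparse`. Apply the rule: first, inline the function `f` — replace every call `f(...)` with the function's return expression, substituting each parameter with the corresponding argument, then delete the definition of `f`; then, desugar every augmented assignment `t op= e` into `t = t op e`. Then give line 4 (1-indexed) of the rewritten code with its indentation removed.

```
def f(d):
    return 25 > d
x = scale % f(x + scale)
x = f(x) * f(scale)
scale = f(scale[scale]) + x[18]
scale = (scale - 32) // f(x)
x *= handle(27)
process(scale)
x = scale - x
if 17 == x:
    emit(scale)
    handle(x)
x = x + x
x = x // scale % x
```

Transformed code:
x = scale % (25 > x + scale)
x = (25 > x) * (25 > scale)
scale = (25 > scale[scale]) + x[18]
scale = (scale - 32) // (25 > x)
x = x * handle(27)
process(scale)
x = scale - x
if 17 == x:
    emit(scale)
    handle(x)
x = x + x
x = x // scale % x

scale = (scale - 32) // (25 > x)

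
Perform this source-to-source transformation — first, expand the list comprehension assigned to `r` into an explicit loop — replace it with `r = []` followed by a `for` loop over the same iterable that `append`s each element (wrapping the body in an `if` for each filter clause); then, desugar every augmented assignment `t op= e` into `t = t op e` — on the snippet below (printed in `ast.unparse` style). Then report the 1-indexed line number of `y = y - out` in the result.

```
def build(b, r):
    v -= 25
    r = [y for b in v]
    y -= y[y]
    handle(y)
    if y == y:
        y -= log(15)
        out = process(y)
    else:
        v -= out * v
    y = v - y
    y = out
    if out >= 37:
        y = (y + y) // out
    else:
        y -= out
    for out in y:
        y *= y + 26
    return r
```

Transformed code:
def build(b, r):
    v = v - 25
    r = []
    for b in v:
        r.append(y)
    y = y - y[y]
    handle(y)
    if y == y:
        y = y - log(15)
        out = process(y)
    else:
        v = v - out * v
    y = v - y
    y = out
    if out >= 37:
        y = (y + y) // out
    else:
        y = y - out
    for out in y:
        y = y * (y + 26)
    return r

18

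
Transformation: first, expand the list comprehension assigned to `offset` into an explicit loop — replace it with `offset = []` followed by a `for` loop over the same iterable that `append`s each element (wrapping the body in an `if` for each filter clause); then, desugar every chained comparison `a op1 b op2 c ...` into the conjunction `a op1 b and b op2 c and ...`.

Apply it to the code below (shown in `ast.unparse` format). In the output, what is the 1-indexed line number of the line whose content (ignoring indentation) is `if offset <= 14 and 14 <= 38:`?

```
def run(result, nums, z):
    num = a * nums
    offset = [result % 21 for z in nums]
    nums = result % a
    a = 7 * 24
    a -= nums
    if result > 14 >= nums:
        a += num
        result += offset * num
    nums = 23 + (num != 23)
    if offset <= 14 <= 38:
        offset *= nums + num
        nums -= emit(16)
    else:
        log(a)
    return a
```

Transformed code:
def run(result, nums, z):
    num = a * nums
    offset = []
    for z in nums:
        offset.append(result % 21)
    nums = result % a
    a = 7 * 24
    a -= nums
    if result > 14 and 14 >= nums:
        a += num
        result += offset * num
    nums = 23 + (num != 23)
    if offset <= 14 and 14 <= 38:
        offset *= nums + num
        nums -= emit(16)
    else:
        log(a)
    return a

13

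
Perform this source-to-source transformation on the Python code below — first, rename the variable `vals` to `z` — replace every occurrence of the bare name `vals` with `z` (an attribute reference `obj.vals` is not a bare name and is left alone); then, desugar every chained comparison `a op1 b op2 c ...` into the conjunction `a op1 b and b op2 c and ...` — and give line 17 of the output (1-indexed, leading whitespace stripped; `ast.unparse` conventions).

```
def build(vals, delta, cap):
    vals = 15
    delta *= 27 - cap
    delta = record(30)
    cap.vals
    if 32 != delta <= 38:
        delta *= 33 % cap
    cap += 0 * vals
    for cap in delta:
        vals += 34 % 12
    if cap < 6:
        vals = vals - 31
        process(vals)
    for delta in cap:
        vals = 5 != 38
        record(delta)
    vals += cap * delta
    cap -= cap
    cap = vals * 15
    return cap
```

z += cap * delta

Transformed code:
def build(z, delta, cap):
    z = 15
    delta *= 27 - cap
    delta = record(30)
    cap.vals
    if 32 != delta and delta <= 38:
        delta *= 33 % cap
    cap += 0 * z
    for cap in delta:
        z += 34 % 12
    if cap < 6:
        z = z - 31
        process(z)
    for delta in cap:
        z = 5 != 38
        record(delta)
    z += cap * delta
    cap -= cap
    cap = z * 15
    return cap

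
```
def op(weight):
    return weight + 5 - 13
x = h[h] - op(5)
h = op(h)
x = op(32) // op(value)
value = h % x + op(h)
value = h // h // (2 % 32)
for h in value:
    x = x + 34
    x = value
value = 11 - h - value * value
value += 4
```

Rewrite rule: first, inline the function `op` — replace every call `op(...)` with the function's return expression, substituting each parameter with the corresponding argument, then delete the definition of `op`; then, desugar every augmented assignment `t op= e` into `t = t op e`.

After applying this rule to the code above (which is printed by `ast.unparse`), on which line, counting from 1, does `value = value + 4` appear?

10

Transformed code:
x = h[h] - (5 + 5 - 13)
h = h + 5 - 13
x = (32 + 5 - 13) // (value + 5 - 13)
value = h % x + (h + 5 - 13)
value = h // h // (2 % 32)
for h in value:
    x = x + 34
    x = value
value = 11 - h - value * value
value = value + 4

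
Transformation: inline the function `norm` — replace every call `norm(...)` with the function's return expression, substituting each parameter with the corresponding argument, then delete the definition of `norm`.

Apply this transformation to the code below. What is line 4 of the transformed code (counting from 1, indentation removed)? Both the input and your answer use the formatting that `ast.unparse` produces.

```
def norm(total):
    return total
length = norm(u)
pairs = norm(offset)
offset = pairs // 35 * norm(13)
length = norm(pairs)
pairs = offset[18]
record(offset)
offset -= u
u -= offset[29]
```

Transformed code:
length = u
pairs = offset
offset = pairs // 35 * 13
length = pairs
pairs = offset[18]
record(offset)
offset -= u
u -= offset[29]

length = pairs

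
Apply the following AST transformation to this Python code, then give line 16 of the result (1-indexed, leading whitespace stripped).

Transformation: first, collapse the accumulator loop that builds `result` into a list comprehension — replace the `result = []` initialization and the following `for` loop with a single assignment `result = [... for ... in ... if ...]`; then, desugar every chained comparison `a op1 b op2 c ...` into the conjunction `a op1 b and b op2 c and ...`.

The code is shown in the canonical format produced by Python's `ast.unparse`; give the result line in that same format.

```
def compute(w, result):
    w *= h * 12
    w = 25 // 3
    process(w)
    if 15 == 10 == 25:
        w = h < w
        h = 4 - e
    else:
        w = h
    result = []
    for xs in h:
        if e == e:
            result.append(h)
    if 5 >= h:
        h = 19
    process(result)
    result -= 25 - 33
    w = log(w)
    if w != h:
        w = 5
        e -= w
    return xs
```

if w != h:

Transformed code:
def compute(w, result):
    w *= h * 12
    w = 25 // 3
    process(w)
    if 15 == 10 and 10 == 25:
        w = h < w
        h = 4 - e
    else:
        w = h
    result = [h for xs in h if e == e]
    if 5 >= h:
        h = 19
    process(result)
    result -= 25 - 33
    w = log(w)
    if w != h:
        w = 5
        e -= w
    return xs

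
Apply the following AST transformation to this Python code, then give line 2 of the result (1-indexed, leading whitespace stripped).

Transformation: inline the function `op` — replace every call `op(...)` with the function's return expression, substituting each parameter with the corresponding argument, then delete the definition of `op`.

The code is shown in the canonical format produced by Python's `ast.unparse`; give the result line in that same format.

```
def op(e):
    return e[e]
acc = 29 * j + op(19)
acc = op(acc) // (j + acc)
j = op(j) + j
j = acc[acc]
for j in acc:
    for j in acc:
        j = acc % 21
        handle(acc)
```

Transformed code:
acc = 29 * j + 19[19]
acc = acc[acc] // (j + acc)
j = j[j] + j
j = acc[acc]
for j in acc:
    for j in acc:
        j = acc % 21
        handle(acc)

acc = acc[acc] // (j + acc)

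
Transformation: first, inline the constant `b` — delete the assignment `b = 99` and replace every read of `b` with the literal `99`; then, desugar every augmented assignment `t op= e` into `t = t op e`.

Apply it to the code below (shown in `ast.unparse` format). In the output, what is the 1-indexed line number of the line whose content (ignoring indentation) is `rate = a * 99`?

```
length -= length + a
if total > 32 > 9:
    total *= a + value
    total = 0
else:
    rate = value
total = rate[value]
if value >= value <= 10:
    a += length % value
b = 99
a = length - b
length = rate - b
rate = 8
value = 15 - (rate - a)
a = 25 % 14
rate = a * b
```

15

Transformed code:
length = length - (length + a)
if total > 32 > 9:
    total = total * (a + value)
    total = 0
else:
    rate = value
total = rate[value]
if value >= value <= 10:
    a = a + length % value
a = length - 99
length = rate - 99
rate = 8
value = 15 - (rate - a)
a = 25 % 14
rate = a * 99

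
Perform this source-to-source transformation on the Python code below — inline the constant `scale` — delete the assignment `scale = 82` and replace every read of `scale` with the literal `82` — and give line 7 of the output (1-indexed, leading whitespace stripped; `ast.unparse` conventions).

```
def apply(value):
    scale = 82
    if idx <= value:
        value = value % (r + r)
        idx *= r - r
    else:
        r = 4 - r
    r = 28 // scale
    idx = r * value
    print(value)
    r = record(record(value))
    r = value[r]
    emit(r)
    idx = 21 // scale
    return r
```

r = 28 // 82

Transformed code:
def apply(value):
    if idx <= value:
        value = value % (r + r)
        idx *= r - r
    else:
        r = 4 - r
    r = 28 // 82
    idx = r * value
    print(value)
    r = record(record(value))
    r = value[r]
    emit(r)
    idx = 21 // 82
    return r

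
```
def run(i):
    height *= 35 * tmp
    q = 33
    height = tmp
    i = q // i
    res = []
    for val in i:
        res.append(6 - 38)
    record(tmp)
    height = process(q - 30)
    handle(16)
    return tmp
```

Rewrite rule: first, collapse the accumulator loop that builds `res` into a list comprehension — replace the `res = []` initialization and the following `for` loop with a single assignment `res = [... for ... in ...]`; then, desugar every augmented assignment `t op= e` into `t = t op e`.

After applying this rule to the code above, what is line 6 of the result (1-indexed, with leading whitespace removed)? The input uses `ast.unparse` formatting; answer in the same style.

Transformed code:
def run(i):
    height = height * (35 * tmp)
    q = 33
    height = tmp
    i = q // i
    res = [6 - 38 for val in i]
    record(tmp)
    height = process(q - 30)
    handle(16)
    return tmp

res = [6 - 38 for val in i]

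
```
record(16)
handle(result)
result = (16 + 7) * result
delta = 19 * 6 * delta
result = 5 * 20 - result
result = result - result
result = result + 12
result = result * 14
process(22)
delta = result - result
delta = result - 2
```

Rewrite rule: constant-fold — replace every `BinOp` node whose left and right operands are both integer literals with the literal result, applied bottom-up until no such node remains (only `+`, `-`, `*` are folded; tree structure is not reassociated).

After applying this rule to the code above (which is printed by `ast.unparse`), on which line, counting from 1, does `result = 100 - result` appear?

5

Transformed code:
record(16)
handle(result)
result = 23 * result
delta = 114 * delta
result = 100 - result
result = result - result
result = result + 12
result = result * 14
process(22)
delta = result - result
delta = result - 2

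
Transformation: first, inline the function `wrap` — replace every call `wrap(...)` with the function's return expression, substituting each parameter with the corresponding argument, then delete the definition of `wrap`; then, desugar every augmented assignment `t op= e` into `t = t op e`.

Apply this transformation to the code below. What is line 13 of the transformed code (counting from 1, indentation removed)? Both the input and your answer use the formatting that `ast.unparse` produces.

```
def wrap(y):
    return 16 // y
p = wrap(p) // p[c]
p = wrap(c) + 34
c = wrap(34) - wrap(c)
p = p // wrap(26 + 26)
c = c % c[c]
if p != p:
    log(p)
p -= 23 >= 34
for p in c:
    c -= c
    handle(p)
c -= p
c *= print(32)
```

Transformed code:
p = 16 // p // p[c]
p = 16 // c + 34
c = 16 // 34 - 16 // c
p = p // (16 // (26 + 26))
c = c % c[c]
if p != p:
    log(p)
p = p - (23 >= 34)
for p in c:
    c = c - c
    handle(p)
c = c - p
c = c * print(32)

c = c * print(32)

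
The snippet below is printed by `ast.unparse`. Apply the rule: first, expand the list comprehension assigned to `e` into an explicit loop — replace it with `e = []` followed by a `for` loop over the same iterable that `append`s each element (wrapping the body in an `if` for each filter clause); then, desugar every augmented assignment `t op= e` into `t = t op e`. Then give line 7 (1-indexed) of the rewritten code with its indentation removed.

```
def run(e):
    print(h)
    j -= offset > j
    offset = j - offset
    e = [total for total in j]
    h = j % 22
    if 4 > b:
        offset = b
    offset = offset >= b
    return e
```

e.append(total)

Transformed code:
def run(e):
    print(h)
    j = j - (offset > j)
    offset = j - offset
    e = []
    for total in j:
        e.append(total)
    h = j % 22
    if 4 > b:
        offset = b
    offset = offset >= b
    return e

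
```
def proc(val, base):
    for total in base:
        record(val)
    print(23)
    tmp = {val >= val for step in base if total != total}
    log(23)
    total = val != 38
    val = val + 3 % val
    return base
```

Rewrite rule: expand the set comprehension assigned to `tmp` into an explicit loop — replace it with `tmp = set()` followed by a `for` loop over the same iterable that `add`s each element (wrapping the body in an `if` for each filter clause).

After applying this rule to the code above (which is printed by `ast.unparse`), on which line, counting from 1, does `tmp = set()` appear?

Transformed code:
def proc(val, base):
    for total in base:
        record(val)
    print(23)
    tmp = set()
    for step in base:
        if total != total:
            tmp.add(val >= val)
    log(23)
    total = val != 38
    val = val + 3 % val
    return base

5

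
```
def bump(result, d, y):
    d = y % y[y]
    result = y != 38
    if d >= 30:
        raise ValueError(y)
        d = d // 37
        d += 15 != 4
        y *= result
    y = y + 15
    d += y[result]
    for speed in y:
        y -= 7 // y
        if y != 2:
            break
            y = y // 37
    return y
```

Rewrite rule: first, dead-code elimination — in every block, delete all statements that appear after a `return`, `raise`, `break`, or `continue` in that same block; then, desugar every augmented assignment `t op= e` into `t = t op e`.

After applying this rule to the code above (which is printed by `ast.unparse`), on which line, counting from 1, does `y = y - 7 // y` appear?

9

Transformed code:
def bump(result, d, y):
    d = y % y[y]
    result = y != 38
    if d >= 30:
        raise ValueError(y)
    y = y + 15
    d = d + y[result]
    for speed in y:
        y = y - 7 // y
        if y != 2:
            break
    return y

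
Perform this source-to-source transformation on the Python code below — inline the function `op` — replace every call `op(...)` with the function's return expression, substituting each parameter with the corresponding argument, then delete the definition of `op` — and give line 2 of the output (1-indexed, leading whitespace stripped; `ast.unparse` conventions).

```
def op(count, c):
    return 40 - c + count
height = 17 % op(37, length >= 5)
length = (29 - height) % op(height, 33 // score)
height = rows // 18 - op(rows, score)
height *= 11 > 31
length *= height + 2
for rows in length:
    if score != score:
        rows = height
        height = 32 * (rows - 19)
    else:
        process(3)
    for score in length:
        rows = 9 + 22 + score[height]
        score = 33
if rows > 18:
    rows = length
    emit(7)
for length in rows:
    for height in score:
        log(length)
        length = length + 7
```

Transformed code:
height = 17 % (40 - (length >= 5) + 37)
length = (29 - height) % (40 - 33 // score + height)
height = rows // 18 - (40 - score + rows)
height *= 11 > 31
length *= height + 2
for rows in length:
    if score != score:
        rows = height
        height = 32 * (rows - 19)
    else:
        process(3)
    for score in length:
        rows = 9 + 22 + score[height]
        score = 33
if rows > 18:
    rows = length
    emit(7)
for length in rows:
    for height in score:
        log(length)
        length = length + 7

length = (29 - height) % (40 - 33 // score + height)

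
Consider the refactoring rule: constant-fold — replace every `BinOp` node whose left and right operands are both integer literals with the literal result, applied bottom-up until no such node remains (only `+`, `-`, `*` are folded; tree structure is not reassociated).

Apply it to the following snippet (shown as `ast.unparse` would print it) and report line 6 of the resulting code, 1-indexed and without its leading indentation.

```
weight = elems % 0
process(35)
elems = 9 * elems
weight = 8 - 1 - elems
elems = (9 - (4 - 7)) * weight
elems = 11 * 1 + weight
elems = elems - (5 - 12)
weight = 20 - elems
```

Transformed code:
weight = elems % 0
process(35)
elems = 9 * elems
weight = 7 - elems
elems = 12 * weight
elems = 11 + weight
elems = elems - -7
weight = 20 - elems

elems = 11 + weight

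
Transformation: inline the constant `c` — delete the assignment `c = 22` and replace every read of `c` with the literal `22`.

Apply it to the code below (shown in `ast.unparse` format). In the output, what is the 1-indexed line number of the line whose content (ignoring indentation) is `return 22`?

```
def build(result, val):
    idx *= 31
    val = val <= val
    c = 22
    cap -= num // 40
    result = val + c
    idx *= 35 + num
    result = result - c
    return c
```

Transformed code:
def build(result, val):
    idx *= 31
    val = val <= val
    cap -= num // 40
    result = val + 22
    idx *= 35 + num
    result = result - 22
    return 22

8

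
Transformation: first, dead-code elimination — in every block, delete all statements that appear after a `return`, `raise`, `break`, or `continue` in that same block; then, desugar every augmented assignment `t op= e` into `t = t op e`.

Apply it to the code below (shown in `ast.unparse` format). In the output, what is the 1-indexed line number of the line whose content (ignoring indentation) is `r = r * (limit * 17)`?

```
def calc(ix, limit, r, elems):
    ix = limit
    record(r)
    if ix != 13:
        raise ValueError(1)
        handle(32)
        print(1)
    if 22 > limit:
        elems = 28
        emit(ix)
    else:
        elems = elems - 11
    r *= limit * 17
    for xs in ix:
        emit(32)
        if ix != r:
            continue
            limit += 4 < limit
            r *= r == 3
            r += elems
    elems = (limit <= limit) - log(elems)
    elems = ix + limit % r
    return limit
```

11

Transformed code:
def calc(ix, limit, r, elems):
    ix = limit
    record(r)
    if ix != 13:
        raise ValueError(1)
    if 22 > limit:
        elems = 28
        emit(ix)
    else:
        elems = elems - 11
    r = r * (limit * 17)
    for xs in ix:
        emit(32)
        if ix != r:
            continue
    elems = (limit <= limit) - log(elems)
    elems = ix + limit % r
    return limit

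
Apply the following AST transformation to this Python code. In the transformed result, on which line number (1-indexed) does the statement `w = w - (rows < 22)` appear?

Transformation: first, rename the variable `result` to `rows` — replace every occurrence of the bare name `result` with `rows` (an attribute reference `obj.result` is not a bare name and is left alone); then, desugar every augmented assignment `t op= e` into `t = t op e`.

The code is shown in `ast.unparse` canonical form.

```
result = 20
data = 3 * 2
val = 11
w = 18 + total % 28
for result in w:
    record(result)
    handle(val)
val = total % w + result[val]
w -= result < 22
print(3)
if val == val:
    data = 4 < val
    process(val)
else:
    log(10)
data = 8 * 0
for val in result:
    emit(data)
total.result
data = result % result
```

Transformed code:
rows = 20
data = 3 * 2
val = 11
w = 18 + total % 28
for rows in w:
    record(rows)
    handle(val)
val = total % w + rows[val]
w = w - (rows < 22)
print(3)
if val == val:
    data = 4 < val
    process(val)
else:
    log(10)
data = 8 * 0
for val in rows:
    emit(data)
total.result
data = rows % rows

9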